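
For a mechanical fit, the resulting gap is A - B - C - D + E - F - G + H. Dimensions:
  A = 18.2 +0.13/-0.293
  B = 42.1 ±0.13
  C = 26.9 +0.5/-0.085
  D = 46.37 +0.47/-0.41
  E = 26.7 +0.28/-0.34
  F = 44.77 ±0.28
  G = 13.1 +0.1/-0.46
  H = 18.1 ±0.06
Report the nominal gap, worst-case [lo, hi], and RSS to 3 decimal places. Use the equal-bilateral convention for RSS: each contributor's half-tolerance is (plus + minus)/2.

Stack each dimension's contribution:
  +A: nom +18.200 → Σnom=18.200; wc +0.130/-0.293 → slack +0.130/-0.293; half-tol=0.211, Σhalf²=0.044732
  -B: nom -42.100 → Σnom=-23.900; wc +0.130/-0.130 → slack +0.260/-0.423; half-tol=0.130, Σhalf²=0.061632
  -C: nom -26.900 → Σnom=-50.800; wc +0.085/-0.500 → slack +0.345/-0.923; half-tol=0.292, Σhalf²=0.147188
  -D: nom -46.370 → Σnom=-97.170; wc +0.410/-0.470 → slack +0.755/-1.393; half-tol=0.440, Σhalf²=0.340788
  +E: nom +26.700 → Σnom=-70.470; wc +0.280/-0.340 → slack +1.035/-1.733; half-tol=0.310, Σhalf²=0.436888
  -F: nom -44.770 → Σnom=-115.240; wc +0.280/-0.280 → slack +1.315/-2.013; half-tol=0.280, Σhalf²=0.515288
  -G: nom -13.100 → Σnom=-128.340; wc +0.460/-0.100 → slack +1.775/-2.113; half-tol=0.280, Σhalf²=0.593688
  +H: nom +18.100 → Σnom=-110.240; wc +0.060/-0.060 → slack +1.835/-2.173; half-tol=0.060, Σhalf²=0.597288
Nominal = -110.240. Worst-case = [-110.240 - 2.173, -110.240 + 1.835] = [-112.413, -108.405]. RSS = √0.597288 = 0.773.

nominal=-110.240 wc=[-112.413,-108.405] rss=0.773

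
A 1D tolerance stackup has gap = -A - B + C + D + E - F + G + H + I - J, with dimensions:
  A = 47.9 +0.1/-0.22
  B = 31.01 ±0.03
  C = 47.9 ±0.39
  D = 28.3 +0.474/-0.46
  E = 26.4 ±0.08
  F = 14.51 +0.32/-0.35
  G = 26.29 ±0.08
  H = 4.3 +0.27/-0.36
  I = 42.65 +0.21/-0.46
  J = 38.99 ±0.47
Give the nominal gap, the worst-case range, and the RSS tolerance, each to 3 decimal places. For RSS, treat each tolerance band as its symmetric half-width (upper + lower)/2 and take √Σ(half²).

Stack each dimension's contribution:
  -A: nom -47.900 → Σnom=-47.900; wc +0.220/-0.100 → slack +0.220/-0.100; half-tol=0.160, Σhalf²=0.025600
  -B: nom -31.010 → Σnom=-78.910; wc +0.030/-0.030 → slack +0.250/-0.130; half-tol=0.030, Σhalf²=0.026500
  +C: nom +47.900 → Σnom=-31.010; wc +0.390/-0.390 → slack +0.640/-0.520; half-tol=0.390, Σhalf²=0.178600
  +D: nom +28.300 → Σnom=-2.710; wc +0.474/-0.460 → slack +1.114/-0.980; half-tol=0.467, Σhalf²=0.396689
  +E: nom +26.400 → Σnom=23.690; wc +0.080/-0.080 → slack +1.194/-1.060; half-tol=0.080, Σhalf²=0.403089
  -F: nom -14.510 → Σnom=9.180; wc +0.350/-0.320 → slack +1.544/-1.380; half-tol=0.335, Σhalf²=0.515314
  +G: nom +26.290 → Σnom=35.470; wc +0.080/-0.080 → slack +1.624/-1.460; half-tol=0.080, Σhalf²=0.521714
  +H: nom +4.300 → Σnom=39.770; wc +0.270/-0.360 → slack +1.894/-1.820; half-tol=0.315, Σhalf²=0.620939
  +I: nom +42.650 → Σnom=82.420; wc +0.210/-0.460 → slack +2.104/-2.280; half-tol=0.335, Σhalf²=0.733164
  -J: nom -38.990 → Σnom=43.430; wc +0.470/-0.470 → slack +2.574/-2.750; half-tol=0.470, Σhalf²=0.954064
Nominal = 43.430. Worst-case = [43.430 - 2.750, 43.430 + 2.574] = [40.680, 46.004]. RSS = √0.954064 = 0.977.

nominal=43.430 wc=[40.680,46.004] rss=0.977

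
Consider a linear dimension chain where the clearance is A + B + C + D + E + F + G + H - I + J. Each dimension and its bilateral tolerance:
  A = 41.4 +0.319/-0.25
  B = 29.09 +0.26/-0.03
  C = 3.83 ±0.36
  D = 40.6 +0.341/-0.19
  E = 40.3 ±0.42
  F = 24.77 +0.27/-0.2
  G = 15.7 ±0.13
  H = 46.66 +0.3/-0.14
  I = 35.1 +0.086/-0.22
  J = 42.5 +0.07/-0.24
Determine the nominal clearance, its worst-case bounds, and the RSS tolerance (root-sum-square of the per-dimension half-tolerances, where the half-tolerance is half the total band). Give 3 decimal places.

Stack each dimension's contribution:
  +A: nom +41.400 → Σnom=41.400; wc +0.319/-0.250 → slack +0.319/-0.250; half-tol=0.284, Σhalf²=0.080940
  +B: nom +29.090 → Σnom=70.490; wc +0.260/-0.030 → slack +0.579/-0.280; half-tol=0.145, Σhalf²=0.101965
  +C: nom +3.830 → Σnom=74.320; wc +0.360/-0.360 → slack +0.939/-0.640; half-tol=0.360, Σhalf²=0.231565
  +D: nom +40.600 → Σnom=114.920; wc +0.341/-0.190 → slack +1.280/-0.830; half-tol=0.266, Σhalf²=0.302056
  +E: nom +40.300 → Σnom=155.220; wc +0.420/-0.420 → slack +1.700/-1.250; half-tol=0.420, Σhalf²=0.478456
  +F: nom +24.770 → Σnom=179.990; wc +0.270/-0.200 → slack +1.970/-1.450; half-tol=0.235, Σhalf²=0.533681
  +G: nom +15.700 → Σnom=195.690; wc +0.130/-0.130 → slack +2.100/-1.580; half-tol=0.130, Σhalf²=0.550581
  +H: nom +46.660 → Σnom=242.350; wc +0.300/-0.140 → slack +2.400/-1.720; half-tol=0.220, Σhalf²=0.598981
  -I: nom -35.100 → Σnom=207.250; wc +0.220/-0.086 → slack +2.620/-1.806; half-tol=0.153, Σhalf²=0.622390
  +J: nom +42.500 → Σnom=249.750; wc +0.070/-0.240 → slack +2.690/-2.046; half-tol=0.155, Σhalf²=0.646415
Nominal = 249.750. Worst-case = [249.750 - 2.046, 249.750 + 2.690] = [247.704, 252.440]. RSS = √0.646415 = 0.804.

nominal=249.750 wc=[247.704,252.440] rss=0.804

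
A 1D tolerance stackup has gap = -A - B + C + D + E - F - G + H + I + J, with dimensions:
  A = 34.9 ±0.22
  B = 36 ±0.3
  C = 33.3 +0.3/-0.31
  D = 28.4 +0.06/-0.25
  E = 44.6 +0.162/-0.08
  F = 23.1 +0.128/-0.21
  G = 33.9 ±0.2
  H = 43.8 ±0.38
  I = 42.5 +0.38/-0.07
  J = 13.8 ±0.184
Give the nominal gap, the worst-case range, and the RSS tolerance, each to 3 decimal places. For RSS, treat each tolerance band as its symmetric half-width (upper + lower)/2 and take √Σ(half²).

Stack each dimension's contribution:
  -A: nom -34.900 → Σnom=-34.900; wc +0.220/-0.220 → slack +0.220/-0.220; half-tol=0.220, Σhalf²=0.048400
  -B: nom -36.000 → Σnom=-70.900; wc +0.300/-0.300 → slack +0.520/-0.520; half-tol=0.300, Σhalf²=0.138400
  +C: nom +33.300 → Σnom=-37.600; wc +0.300/-0.310 → slack +0.820/-0.830; half-tol=0.305, Σhalf²=0.231425
  +D: nom +28.400 → Σnom=-9.200; wc +0.060/-0.250 → slack +0.880/-1.080; half-tol=0.155, Σhalf²=0.255450
  +E: nom +44.600 → Σnom=35.400; wc +0.162/-0.080 → slack +1.042/-1.160; half-tol=0.121, Σhalf²=0.270091
  -F: nom -23.100 → Σnom=12.300; wc +0.210/-0.128 → slack +1.252/-1.288; half-tol=0.169, Σhalf²=0.298652
  -G: nom -33.900 → Σnom=-21.600; wc +0.200/-0.200 → slack +1.452/-1.488; half-tol=0.200, Σhalf²=0.338652
  +H: nom +43.800 → Σnom=22.200; wc +0.380/-0.380 → slack +1.832/-1.868; half-tol=0.380, Σhalf²=0.483052
  +I: nom +42.500 → Σnom=64.700; wc +0.380/-0.070 → slack +2.212/-1.938; half-tol=0.225, Σhalf²=0.533677
  +J: nom +13.800 → Σnom=78.500; wc +0.184/-0.184 → slack +2.396/-2.122; half-tol=0.184, Σhalf²=0.567533
Nominal = 78.500. Worst-case = [78.500 - 2.122, 78.500 + 2.396] = [76.378, 80.896]. RSS = √0.567533 = 0.753.

nominal=78.500 wc=[76.378,80.896] rss=0.753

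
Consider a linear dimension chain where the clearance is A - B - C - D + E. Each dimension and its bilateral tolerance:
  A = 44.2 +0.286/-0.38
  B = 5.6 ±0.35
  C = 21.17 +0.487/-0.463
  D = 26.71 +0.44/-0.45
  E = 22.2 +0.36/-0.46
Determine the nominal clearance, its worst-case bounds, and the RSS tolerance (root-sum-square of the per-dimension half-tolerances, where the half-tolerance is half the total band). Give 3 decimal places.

nominal=12.920 wc=[10.803,14.829] rss=0.908

Stack each dimension's contribution:
  +A: nom +44.200 → Σnom=44.200; wc +0.286/-0.380 → slack +0.286/-0.380; half-tol=0.333, Σhalf²=0.110889
  -B: nom -5.600 → Σnom=38.600; wc +0.350/-0.350 → slack +0.636/-0.730; half-tol=0.350, Σhalf²=0.233389
  -C: nom -21.170 → Σnom=17.430; wc +0.463/-0.487 → slack +1.099/-1.217; half-tol=0.475, Σhalf²=0.459014
  -D: nom -26.710 → Σnom=-9.280; wc +0.450/-0.440 → slack +1.549/-1.657; half-tol=0.445, Σhalf²=0.657039
  +E: nom +22.200 → Σnom=12.920; wc +0.360/-0.460 → slack +1.909/-2.117; half-tol=0.410, Σhalf²=0.825139
Nominal = 12.920. Worst-case = [12.920 - 2.117, 12.920 + 1.909] = [10.803, 14.829]. RSS = √0.825139 = 0.908.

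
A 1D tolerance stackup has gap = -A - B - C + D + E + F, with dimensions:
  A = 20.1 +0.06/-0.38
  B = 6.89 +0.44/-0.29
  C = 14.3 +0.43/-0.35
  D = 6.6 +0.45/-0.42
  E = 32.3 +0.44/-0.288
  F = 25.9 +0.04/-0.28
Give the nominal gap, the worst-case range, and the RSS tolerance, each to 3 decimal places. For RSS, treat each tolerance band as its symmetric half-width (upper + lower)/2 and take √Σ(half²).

nominal=23.510 wc=[21.592,25.460] rss=0.825

Stack each dimension's contribution:
  -A: nom -20.100 → Σnom=-20.100; wc +0.380/-0.060 → slack +0.380/-0.060; half-tol=0.220, Σhalf²=0.048400
  -B: nom -6.890 → Σnom=-26.990; wc +0.290/-0.440 → slack +0.670/-0.500; half-tol=0.365, Σhalf²=0.181625
  -C: nom -14.300 → Σnom=-41.290; wc +0.350/-0.430 → slack +1.020/-0.930; half-tol=0.390, Σhalf²=0.333725
  +D: nom +6.600 → Σnom=-34.690; wc +0.450/-0.420 → slack +1.470/-1.350; half-tol=0.435, Σhalf²=0.522950
  +E: nom +32.300 → Σnom=-2.390; wc +0.440/-0.288 → slack +1.910/-1.638; half-tol=0.364, Σhalf²=0.655446
  +F: nom +25.900 → Σnom=23.510; wc +0.040/-0.280 → slack +1.950/-1.918; half-tol=0.160, Σhalf²=0.681046
Nominal = 23.510. Worst-case = [23.510 - 1.918, 23.510 + 1.950] = [21.592, 25.460]. RSS = √0.681046 = 0.825.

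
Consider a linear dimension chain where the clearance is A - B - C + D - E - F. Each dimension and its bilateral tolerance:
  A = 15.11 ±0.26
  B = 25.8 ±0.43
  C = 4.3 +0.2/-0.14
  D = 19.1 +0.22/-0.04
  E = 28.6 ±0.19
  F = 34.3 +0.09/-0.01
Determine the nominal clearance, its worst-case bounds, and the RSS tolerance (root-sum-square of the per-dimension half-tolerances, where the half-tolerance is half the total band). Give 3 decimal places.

nominal=-58.790 wc=[-60.000,-57.540] rss=0.580

Stack each dimension's contribution:
  +A: nom +15.110 → Σnom=15.110; wc +0.260/-0.260 → slack +0.260/-0.260; half-tol=0.260, Σhalf²=0.067600
  -B: nom -25.800 → Σnom=-10.690; wc +0.430/-0.430 → slack +0.690/-0.690; half-tol=0.430, Σhalf²=0.252500
  -C: nom -4.300 → Σnom=-14.990; wc +0.140/-0.200 → slack +0.830/-0.890; half-tol=0.170, Σhalf²=0.281400
  +D: nom +19.100 → Σnom=4.110; wc +0.220/-0.040 → slack +1.050/-0.930; half-tol=0.130, Σhalf²=0.298300
  -E: nom -28.600 → Σnom=-24.490; wc +0.190/-0.190 → slack +1.240/-1.120; half-tol=0.190, Σhalf²=0.334400
  -F: nom -34.300 → Σnom=-58.790; wc +0.010/-0.090 → slack +1.250/-1.210; half-tol=0.050, Σhalf²=0.336900
Nominal = -58.790. Worst-case = [-58.790 - 1.210, -58.790 + 1.250] = [-60.000, -57.540]. RSS = √0.336900 = 0.580.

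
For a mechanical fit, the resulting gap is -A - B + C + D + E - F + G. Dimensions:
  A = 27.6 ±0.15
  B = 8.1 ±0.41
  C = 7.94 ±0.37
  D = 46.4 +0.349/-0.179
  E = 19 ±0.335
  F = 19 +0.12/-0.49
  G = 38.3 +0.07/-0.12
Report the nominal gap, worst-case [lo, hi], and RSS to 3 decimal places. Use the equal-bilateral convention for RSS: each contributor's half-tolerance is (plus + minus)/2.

Stack each dimension's contribution:
  -A: nom -27.600 → Σnom=-27.600; wc +0.150/-0.150 → slack +0.150/-0.150; half-tol=0.150, Σhalf²=0.022500
  -B: nom -8.100 → Σnom=-35.700; wc +0.410/-0.410 → slack +0.560/-0.560; half-tol=0.410, Σhalf²=0.190600
  +C: nom +7.940 → Σnom=-27.760; wc +0.370/-0.370 → slack +0.930/-0.930; half-tol=0.370, Σhalf²=0.327500
  +D: nom +46.400 → Σnom=18.640; wc +0.349/-0.179 → slack +1.279/-1.109; half-tol=0.264, Σhalf²=0.397196
  +E: nom +19.000 → Σnom=37.640; wc +0.335/-0.335 → slack +1.614/-1.444; half-tol=0.335, Σhalf²=0.509421
  -F: nom -19.000 → Σnom=18.640; wc +0.490/-0.120 → slack +2.104/-1.564; half-tol=0.305, Σhalf²=0.602446
  +G: nom +38.300 → Σnom=56.940; wc +0.070/-0.120 → slack +2.174/-1.684; half-tol=0.095, Σhalf²=0.611471
Nominal = 56.940. Worst-case = [56.940 - 1.684, 56.940 + 2.174] = [55.256, 59.114]. RSS = √0.611471 = 0.782.

nominal=56.940 wc=[55.256,59.114] rss=0.782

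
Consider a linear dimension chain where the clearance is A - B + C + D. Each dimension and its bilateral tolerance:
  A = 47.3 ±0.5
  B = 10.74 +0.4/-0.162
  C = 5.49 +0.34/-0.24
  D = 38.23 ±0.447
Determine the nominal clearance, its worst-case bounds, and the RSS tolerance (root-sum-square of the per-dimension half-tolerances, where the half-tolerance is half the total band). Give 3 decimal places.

nominal=80.280 wc=[78.693,81.729] rss=0.783

Stack each dimension's contribution:
  +A: nom +47.300 → Σnom=47.300; wc +0.500/-0.500 → slack +0.500/-0.500; half-tol=0.500, Σhalf²=0.250000
  -B: nom -10.740 → Σnom=36.560; wc +0.162/-0.400 → slack +0.662/-0.900; half-tol=0.281, Σhalf²=0.328961
  +C: nom +5.490 → Σnom=42.050; wc +0.340/-0.240 → slack +1.002/-1.140; half-tol=0.290, Σhalf²=0.413061
  +D: nom +38.230 → Σnom=80.280; wc +0.447/-0.447 → slack +1.449/-1.587; half-tol=0.447, Σhalf²=0.612870
Nominal = 80.280. Worst-case = [80.280 - 1.587, 80.280 + 1.449] = [78.693, 81.729]. RSS = √0.612870 = 0.783.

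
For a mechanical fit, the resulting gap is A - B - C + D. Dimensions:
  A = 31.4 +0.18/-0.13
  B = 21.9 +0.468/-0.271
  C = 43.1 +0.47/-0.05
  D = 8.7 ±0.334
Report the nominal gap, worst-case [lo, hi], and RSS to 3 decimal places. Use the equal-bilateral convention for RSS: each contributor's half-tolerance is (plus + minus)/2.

nominal=-24.900 wc=[-26.302,-24.065] rss=0.583

Stack each dimension's contribution:
  +A: nom +31.400 → Σnom=31.400; wc +0.180/-0.130 → slack +0.180/-0.130; half-tol=0.155, Σhalf²=0.024025
  -B: nom -21.900 → Σnom=9.500; wc +0.271/-0.468 → slack +0.451/-0.598; half-tol=0.370, Σhalf²=0.160555
  -C: nom -43.100 → Σnom=-33.600; wc +0.050/-0.470 → slack +0.501/-1.068; half-tol=0.260, Σhalf²=0.228155
  +D: nom +8.700 → Σnom=-24.900; wc +0.334/-0.334 → slack +0.835/-1.402; half-tol=0.334, Σhalf²=0.339711
Nominal = -24.900. Worst-case = [-24.900 - 1.402, -24.900 + 0.835] = [-26.302, -24.065]. RSS = √0.339711 = 0.583.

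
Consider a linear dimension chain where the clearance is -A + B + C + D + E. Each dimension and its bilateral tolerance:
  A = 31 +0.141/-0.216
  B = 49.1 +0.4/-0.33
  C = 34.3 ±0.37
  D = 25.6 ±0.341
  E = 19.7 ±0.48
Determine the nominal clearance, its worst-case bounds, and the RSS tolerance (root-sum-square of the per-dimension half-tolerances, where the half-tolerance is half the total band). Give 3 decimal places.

nominal=97.700 wc=[96.038,99.507] rss=0.805

Stack each dimension's contribution:
  -A: nom -31.000 → Σnom=-31.000; wc +0.216/-0.141 → slack +0.216/-0.141; half-tol=0.178, Σhalf²=0.031862
  +B: nom +49.100 → Σnom=18.100; wc +0.400/-0.330 → slack +0.616/-0.471; half-tol=0.365, Σhalf²=0.165087
  +C: nom +34.300 → Σnom=52.400; wc +0.370/-0.370 → slack +0.986/-0.841; half-tol=0.370, Σhalf²=0.301987
  +D: nom +25.600 → Σnom=78.000; wc +0.341/-0.341 → slack +1.327/-1.182; half-tol=0.341, Σhalf²=0.418268
  +E: nom +19.700 → Σnom=97.700; wc +0.480/-0.480 → slack +1.807/-1.662; half-tol=0.480, Σhalf²=0.648668
Nominal = 97.700. Worst-case = [97.700 - 1.662, 97.700 + 1.807] = [96.038, 99.507]. RSS = √0.648668 = 0.805.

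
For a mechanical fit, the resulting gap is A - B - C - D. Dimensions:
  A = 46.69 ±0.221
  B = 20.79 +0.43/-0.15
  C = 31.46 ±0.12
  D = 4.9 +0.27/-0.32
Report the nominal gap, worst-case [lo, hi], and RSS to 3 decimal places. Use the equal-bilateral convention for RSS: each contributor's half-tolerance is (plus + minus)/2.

Stack each dimension's contribution:
  +A: nom +46.690 → Σnom=46.690; wc +0.221/-0.221 → slack +0.221/-0.221; half-tol=0.221, Σhalf²=0.048841
  -B: nom -20.790 → Σnom=25.900; wc +0.150/-0.430 → slack +0.371/-0.651; half-tol=0.290, Σhalf²=0.132941
  -C: nom -31.460 → Σnom=-5.560; wc +0.120/-0.120 → slack +0.491/-0.771; half-tol=0.120, Σhalf²=0.147341
  -D: nom -4.900 → Σnom=-10.460; wc +0.320/-0.270 → slack +0.811/-1.041; half-tol=0.295, Σhalf²=0.234366
Nominal = -10.460. Worst-case = [-10.460 - 1.041, -10.460 + 0.811] = [-11.501, -9.649]. RSS = √0.234366 = 0.484.

nominal=-10.460 wc=[-11.501,-9.649] rss=0.484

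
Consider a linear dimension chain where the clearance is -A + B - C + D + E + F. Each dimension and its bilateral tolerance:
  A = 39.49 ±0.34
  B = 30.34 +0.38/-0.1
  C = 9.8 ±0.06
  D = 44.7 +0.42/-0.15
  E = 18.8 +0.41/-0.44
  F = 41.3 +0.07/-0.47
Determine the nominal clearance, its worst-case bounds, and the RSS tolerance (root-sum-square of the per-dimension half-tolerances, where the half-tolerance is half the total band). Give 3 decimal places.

nominal=85.850 wc=[84.290,87.530] rss=0.715

Stack each dimension's contribution:
  -A: nom -39.490 → Σnom=-39.490; wc +0.340/-0.340 → slack +0.340/-0.340; half-tol=0.340, Σhalf²=0.115600
  +B: nom +30.340 → Σnom=-9.150; wc +0.380/-0.100 → slack +0.720/-0.440; half-tol=0.240, Σhalf²=0.173200
  -C: nom -9.800 → Σnom=-18.950; wc +0.060/-0.060 → slack +0.780/-0.500; half-tol=0.060, Σhalf²=0.176800
  +D: nom +44.700 → Σnom=25.750; wc +0.420/-0.150 → slack +1.200/-0.650; half-tol=0.285, Σhalf²=0.258025
  +E: nom +18.800 → Σnom=44.550; wc +0.410/-0.440 → slack +1.610/-1.090; half-tol=0.425, Σhalf²=0.438650
  +F: nom +41.300 → Σnom=85.850; wc +0.070/-0.470 → slack +1.680/-1.560; half-tol=0.270, Σhalf²=0.511550
Nominal = 85.850. Worst-case = [85.850 - 1.560, 85.850 + 1.680] = [84.290, 87.530]. RSS = √0.511550 = 0.715.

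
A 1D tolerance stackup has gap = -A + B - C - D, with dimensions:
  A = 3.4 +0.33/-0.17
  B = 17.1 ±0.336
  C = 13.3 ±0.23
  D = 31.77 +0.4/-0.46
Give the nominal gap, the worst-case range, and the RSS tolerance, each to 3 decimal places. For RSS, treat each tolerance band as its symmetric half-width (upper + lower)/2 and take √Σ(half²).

nominal=-31.370 wc=[-32.666,-30.174] rss=0.643

Stack each dimension's contribution:
  -A: nom -3.400 → Σnom=-3.400; wc +0.170/-0.330 → slack +0.170/-0.330; half-tol=0.250, Σhalf²=0.062500
  +B: nom +17.100 → Σnom=13.700; wc +0.336/-0.336 → slack +0.506/-0.666; half-tol=0.336, Σhalf²=0.175396
  -C: nom -13.300 → Σnom=0.400; wc +0.230/-0.230 → slack +0.736/-0.896; half-tol=0.230, Σhalf²=0.228296
  -D: nom -31.770 → Σnom=-31.370; wc +0.460/-0.400 → slack +1.196/-1.296; half-tol=0.430, Σhalf²=0.413196
Nominal = -31.370. Worst-case = [-31.370 - 1.296, -31.370 + 1.196] = [-32.666, -30.174]. RSS = √0.413196 = 0.643.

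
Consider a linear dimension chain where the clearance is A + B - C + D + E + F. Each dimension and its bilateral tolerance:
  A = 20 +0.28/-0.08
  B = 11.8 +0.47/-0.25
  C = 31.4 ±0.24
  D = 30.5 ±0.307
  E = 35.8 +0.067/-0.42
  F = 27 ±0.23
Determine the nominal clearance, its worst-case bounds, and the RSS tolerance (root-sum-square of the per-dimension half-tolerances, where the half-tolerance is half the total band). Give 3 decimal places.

Stack each dimension's contribution:
  +A: nom +20.000 → Σnom=20.000; wc +0.280/-0.080 → slack +0.280/-0.080; half-tol=0.180, Σhalf²=0.032400
  +B: nom +11.800 → Σnom=31.800; wc +0.470/-0.250 → slack +0.750/-0.330; half-tol=0.360, Σhalf²=0.162000
  -C: nom -31.400 → Σnom=0.400; wc +0.240/-0.240 → slack +0.990/-0.570; half-tol=0.240, Σhalf²=0.219600
  +D: nom +30.500 → Σnom=30.900; wc +0.307/-0.307 → slack +1.297/-0.877; half-tol=0.307, Σhalf²=0.313849
  +E: nom +35.800 → Σnom=66.700; wc +0.067/-0.420 → slack +1.364/-1.297; half-tol=0.243, Σhalf²=0.373141
  +F: nom +27.000 → Σnom=93.700; wc +0.230/-0.230 → slack +1.594/-1.527; half-tol=0.230, Σhalf²=0.426041
Nominal = 93.700. Worst-case = [93.700 - 1.527, 93.700 + 1.594] = [92.173, 95.294]. RSS = √0.426041 = 0.653.

nominal=93.700 wc=[92.173,95.294] rss=0.653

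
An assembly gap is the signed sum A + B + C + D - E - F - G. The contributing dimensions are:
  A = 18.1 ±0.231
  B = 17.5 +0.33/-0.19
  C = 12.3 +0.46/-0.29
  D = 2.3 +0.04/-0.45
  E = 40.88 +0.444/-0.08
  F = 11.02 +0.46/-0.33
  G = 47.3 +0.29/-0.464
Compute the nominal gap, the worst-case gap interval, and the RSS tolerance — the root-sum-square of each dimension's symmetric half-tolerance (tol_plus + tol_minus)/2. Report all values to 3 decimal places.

Stack each dimension's contribution:
  +A: nom +18.100 → Σnom=18.100; wc +0.231/-0.231 → slack +0.231/-0.231; half-tol=0.231, Σhalf²=0.053361
  +B: nom +17.500 → Σnom=35.600; wc +0.330/-0.190 → slack +0.561/-0.421; half-tol=0.260, Σhalf²=0.120961
  +C: nom +12.300 → Σnom=47.900; wc +0.460/-0.290 → slack +1.021/-0.711; half-tol=0.375, Σhalf²=0.261586
  +D: nom +2.300 → Σnom=50.200; wc +0.040/-0.450 → slack +1.061/-1.161; half-tol=0.245, Σhalf²=0.321611
  -E: nom -40.880 → Σnom=9.320; wc +0.080/-0.444 → slack +1.141/-1.605; half-tol=0.262, Σhalf²=0.390255
  -F: nom -11.020 → Σnom=-1.700; wc +0.330/-0.460 → slack +1.471/-2.065; half-tol=0.395, Σhalf²=0.546280
  -G: nom -47.300 → Σnom=-49.000; wc +0.464/-0.290 → slack +1.935/-2.355; half-tol=0.377, Σhalf²=0.688409
Nominal = -49.000. Worst-case = [-49.000 - 2.355, -49.000 + 1.935] = [-51.355, -47.065]. RSS = √0.688409 = 0.830.

nominal=-49.000 wc=[-51.355,-47.065] rss=0.830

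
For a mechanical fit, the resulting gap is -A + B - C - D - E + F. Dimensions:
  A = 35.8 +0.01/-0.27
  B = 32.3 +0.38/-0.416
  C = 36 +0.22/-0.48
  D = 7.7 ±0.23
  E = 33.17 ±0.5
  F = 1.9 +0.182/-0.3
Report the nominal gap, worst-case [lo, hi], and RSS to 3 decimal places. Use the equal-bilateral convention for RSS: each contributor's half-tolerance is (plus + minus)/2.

Stack each dimension's contribution:
  -A: nom -35.800 → Σnom=-35.800; wc +0.270/-0.010 → slack +0.270/-0.010; half-tol=0.140, Σhalf²=0.019600
  +B: nom +32.300 → Σnom=-3.500; wc +0.380/-0.416 → slack +0.650/-0.426; half-tol=0.398, Σhalf²=0.178004
  -C: nom -36.000 → Σnom=-39.500; wc +0.480/-0.220 → slack +1.130/-0.646; half-tol=0.350, Σhalf²=0.300504
  -D: nom -7.700 → Σnom=-47.200; wc +0.230/-0.230 → slack +1.360/-0.876; half-tol=0.230, Σhalf²=0.353404
  -E: nom -33.170 → Σnom=-80.370; wc +0.500/-0.500 → slack +1.860/-1.376; half-tol=0.500, Σhalf²=0.603404
  +F: nom +1.900 → Σnom=-78.470; wc +0.182/-0.300 → slack +2.042/-1.676; half-tol=0.241, Σhalf²=0.661485
Nominal = -78.470. Worst-case = [-78.470 - 1.676, -78.470 + 2.042] = [-80.146, -76.428]. RSS = √0.661485 = 0.813.

nominal=-78.470 wc=[-80.146,-76.428] rss=0.813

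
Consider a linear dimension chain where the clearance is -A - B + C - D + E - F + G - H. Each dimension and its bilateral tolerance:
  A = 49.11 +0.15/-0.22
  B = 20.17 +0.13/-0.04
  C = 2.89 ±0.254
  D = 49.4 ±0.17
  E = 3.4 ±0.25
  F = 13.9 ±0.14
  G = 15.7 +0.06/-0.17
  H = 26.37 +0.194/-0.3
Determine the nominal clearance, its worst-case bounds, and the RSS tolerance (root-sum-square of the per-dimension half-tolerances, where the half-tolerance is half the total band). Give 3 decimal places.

nominal=-136.960 wc=[-138.418,-135.526] rss=0.540

Stack each dimension's contribution:
  -A: nom -49.110 → Σnom=-49.110; wc +0.220/-0.150 → slack +0.220/-0.150; half-tol=0.185, Σhalf²=0.034225
  -B: nom -20.170 → Σnom=-69.280; wc +0.040/-0.130 → slack +0.260/-0.280; half-tol=0.085, Σhalf²=0.041450
  +C: nom +2.890 → Σnom=-66.390; wc +0.254/-0.254 → slack +0.514/-0.534; half-tol=0.254, Σhalf²=0.105966
  -D: nom -49.400 → Σnom=-115.790; wc +0.170/-0.170 → slack +0.684/-0.704; half-tol=0.170, Σhalf²=0.134866
  +E: nom +3.400 → Σnom=-112.390; wc +0.250/-0.250 → slack +0.934/-0.954; half-tol=0.250, Σhalf²=0.197366
  -F: nom -13.900 → Σnom=-126.290; wc +0.140/-0.140 → slack +1.074/-1.094; half-tol=0.140, Σhalf²=0.216966
  +G: nom +15.700 → Σnom=-110.590; wc +0.060/-0.170 → slack +1.134/-1.264; half-tol=0.115, Σhalf²=0.230191
  -H: nom -26.370 → Σnom=-136.960; wc +0.300/-0.194 → slack +1.434/-1.458; half-tol=0.247, Σhalf²=0.291200
Nominal = -136.960. Worst-case = [-136.960 - 1.458, -136.960 + 1.434] = [-138.418, -135.526]. RSS = √0.291200 = 0.540.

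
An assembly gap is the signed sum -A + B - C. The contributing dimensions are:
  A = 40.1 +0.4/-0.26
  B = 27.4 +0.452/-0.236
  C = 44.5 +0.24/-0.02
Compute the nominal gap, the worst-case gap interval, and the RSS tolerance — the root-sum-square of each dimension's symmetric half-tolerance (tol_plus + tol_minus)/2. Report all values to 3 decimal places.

nominal=-57.200 wc=[-58.076,-56.468] rss=0.494

Stack each dimension's contribution:
  -A: nom -40.100 → Σnom=-40.100; wc +0.260/-0.400 → slack +0.260/-0.400; half-tol=0.330, Σhalf²=0.108900
  +B: nom +27.400 → Σnom=-12.700; wc +0.452/-0.236 → slack +0.712/-0.636; half-tol=0.344, Σhalf²=0.227236
  -C: nom -44.500 → Σnom=-57.200; wc +0.020/-0.240 → slack +0.732/-0.876; half-tol=0.130, Σhalf²=0.244136
Nominal = -57.200. Worst-case = [-57.200 - 0.876, -57.200 + 0.732] = [-58.076, -56.468]. RSS = √0.244136 = 0.494.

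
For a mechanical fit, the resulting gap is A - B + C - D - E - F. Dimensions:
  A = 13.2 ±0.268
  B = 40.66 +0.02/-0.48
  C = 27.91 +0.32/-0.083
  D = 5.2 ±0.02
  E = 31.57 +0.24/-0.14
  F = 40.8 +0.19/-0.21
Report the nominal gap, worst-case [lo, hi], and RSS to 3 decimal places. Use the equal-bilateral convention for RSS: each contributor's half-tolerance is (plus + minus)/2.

nominal=-77.120 wc=[-77.941,-75.682] rss=0.501

Stack each dimension's contribution:
  +A: nom +13.200 → Σnom=13.200; wc +0.268/-0.268 → slack +0.268/-0.268; half-tol=0.268, Σhalf²=0.071824
  -B: nom -40.660 → Σnom=-27.460; wc +0.480/-0.020 → slack +0.748/-0.288; half-tol=0.250, Σhalf²=0.134324
  +C: nom +27.910 → Σnom=0.450; wc +0.320/-0.083 → slack +1.068/-0.371; half-tol=0.202, Σhalf²=0.174926
  -D: nom -5.200 → Σnom=-4.750; wc +0.020/-0.020 → slack +1.088/-0.391; half-tol=0.020, Σhalf²=0.175326
  -E: nom -31.570 → Σnom=-36.320; wc +0.140/-0.240 → slack +1.228/-0.631; half-tol=0.190, Σhalf²=0.211426
  -F: nom -40.800 → Σnom=-77.120; wc +0.210/-0.190 → slack +1.438/-0.821; half-tol=0.200, Σhalf²=0.251426
Nominal = -77.120. Worst-case = [-77.120 - 0.821, -77.120 + 1.438] = [-77.941, -75.682]. RSS = √0.251426 = 0.501.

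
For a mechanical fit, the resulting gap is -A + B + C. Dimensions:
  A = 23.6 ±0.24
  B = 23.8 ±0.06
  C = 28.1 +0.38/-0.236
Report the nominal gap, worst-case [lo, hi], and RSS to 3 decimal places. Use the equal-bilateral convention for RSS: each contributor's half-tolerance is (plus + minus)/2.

nominal=28.300 wc=[27.764,28.980] rss=0.395

Stack each dimension's contribution:
  -A: nom -23.600 → Σnom=-23.600; wc +0.240/-0.240 → slack +0.240/-0.240; half-tol=0.240, Σhalf²=0.057600
  +B: nom +23.800 → Σnom=0.200; wc +0.060/-0.060 → slack +0.300/-0.300; half-tol=0.060, Σhalf²=0.061200
  +C: nom +28.100 → Σnom=28.300; wc +0.380/-0.236 → slack +0.680/-0.536; half-tol=0.308, Σhalf²=0.156064
Nominal = 28.300. Worst-case = [28.300 - 0.536, 28.300 + 0.680] = [27.764, 28.980]. RSS = √0.156064 = 0.395.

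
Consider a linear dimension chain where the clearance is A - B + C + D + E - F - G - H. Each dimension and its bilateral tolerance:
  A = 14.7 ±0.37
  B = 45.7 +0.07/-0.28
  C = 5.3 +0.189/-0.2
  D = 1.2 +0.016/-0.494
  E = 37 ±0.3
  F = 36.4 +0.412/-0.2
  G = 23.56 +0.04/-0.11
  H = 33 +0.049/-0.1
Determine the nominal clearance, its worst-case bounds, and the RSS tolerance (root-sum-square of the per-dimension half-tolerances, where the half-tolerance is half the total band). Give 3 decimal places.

Stack each dimension's contribution:
  +A: nom +14.700 → Σnom=14.700; wc +0.370/-0.370 → slack +0.370/-0.370; half-tol=0.370, Σhalf²=0.136900
  -B: nom -45.700 → Σnom=-31.000; wc +0.280/-0.070 → slack +0.650/-0.440; half-tol=0.175, Σhalf²=0.167525
  +C: nom +5.300 → Σnom=-25.700; wc +0.189/-0.200 → slack +0.839/-0.640; half-tol=0.195, Σhalf²=0.205355
  +D: nom +1.200 → Σnom=-24.500; wc +0.016/-0.494 → slack +0.855/-1.134; half-tol=0.255, Σhalf²=0.270380
  +E: nom +37.000 → Σnom=12.500; wc +0.300/-0.300 → slack +1.155/-1.434; half-tol=0.300, Σhalf²=0.360380
  -F: nom -36.400 → Σnom=-23.900; wc +0.200/-0.412 → slack +1.355/-1.846; half-tol=0.306, Σhalf²=0.454016
  -G: nom -23.560 → Σnom=-47.460; wc +0.110/-0.040 → slack +1.465/-1.886; half-tol=0.075, Σhalf²=0.459641
  -H: nom -33.000 → Σnom=-80.460; wc +0.100/-0.049 → slack +1.565/-1.935; half-tol=0.075, Σhalf²=0.465191
Nominal = -80.460. Worst-case = [-80.460 - 1.935, -80.460 + 1.565] = [-82.395, -78.895]. RSS = √0.465191 = 0.682.

nominal=-80.460 wc=[-82.395,-78.895] rss=0.682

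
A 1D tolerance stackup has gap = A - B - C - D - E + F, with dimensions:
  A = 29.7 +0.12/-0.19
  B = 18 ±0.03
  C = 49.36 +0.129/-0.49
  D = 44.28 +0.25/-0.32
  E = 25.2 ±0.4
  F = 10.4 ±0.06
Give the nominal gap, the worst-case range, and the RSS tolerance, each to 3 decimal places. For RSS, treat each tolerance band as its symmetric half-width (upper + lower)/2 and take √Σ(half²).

Stack each dimension's contribution:
  +A: nom +29.700 → Σnom=29.700; wc +0.120/-0.190 → slack +0.120/-0.190; half-tol=0.155, Σhalf²=0.024025
  -B: nom -18.000 → Σnom=11.700; wc +0.030/-0.030 → slack +0.150/-0.220; half-tol=0.030, Σhalf²=0.024925
  -C: nom -49.360 → Σnom=-37.660; wc +0.490/-0.129 → slack +0.640/-0.349; half-tol=0.309, Σhalf²=0.120715
  -D: nom -44.280 → Σnom=-81.940; wc +0.320/-0.250 → slack +0.960/-0.599; half-tol=0.285, Σhalf²=0.201940
  -E: nom -25.200 → Σnom=-107.140; wc +0.400/-0.400 → slack +1.360/-0.999; half-tol=0.400, Σhalf²=0.361940
  +F: nom +10.400 → Σnom=-96.740; wc +0.060/-0.060 → slack +1.420/-1.059; half-tol=0.060, Σhalf²=0.365540
Nominal = -96.740. Worst-case = [-96.740 - 1.059, -96.740 + 1.420] = [-97.799, -95.320]. RSS = √0.365540 = 0.605.

nominal=-96.740 wc=[-97.799,-95.320] rss=0.605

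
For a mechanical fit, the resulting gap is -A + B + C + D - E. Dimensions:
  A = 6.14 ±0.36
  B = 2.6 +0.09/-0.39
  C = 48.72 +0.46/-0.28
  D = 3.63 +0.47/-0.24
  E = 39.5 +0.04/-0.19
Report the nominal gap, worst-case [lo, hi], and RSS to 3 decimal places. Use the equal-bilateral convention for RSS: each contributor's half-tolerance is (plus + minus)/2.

nominal=9.310 wc=[8.000,10.880] rss=0.681

Stack each dimension's contribution:
  -A: nom -6.140 → Σnom=-6.140; wc +0.360/-0.360 → slack +0.360/-0.360; half-tol=0.360, Σhalf²=0.129600
  +B: nom +2.600 → Σnom=-3.540; wc +0.090/-0.390 → slack +0.450/-0.750; half-tol=0.240, Σhalf²=0.187200
  +C: nom +48.720 → Σnom=45.180; wc +0.460/-0.280 → slack +0.910/-1.030; half-tol=0.370, Σhalf²=0.324100
  +D: nom +3.630 → Σnom=48.810; wc +0.470/-0.240 → slack +1.380/-1.270; half-tol=0.355, Σhalf²=0.450125
  -E: nom -39.500 → Σnom=9.310; wc +0.190/-0.040 → slack +1.570/-1.310; half-tol=0.115, Σhalf²=0.463350
Nominal = 9.310. Worst-case = [9.310 - 1.310, 9.310 + 1.570] = [8.000, 10.880]. RSS = √0.463350 = 0.681.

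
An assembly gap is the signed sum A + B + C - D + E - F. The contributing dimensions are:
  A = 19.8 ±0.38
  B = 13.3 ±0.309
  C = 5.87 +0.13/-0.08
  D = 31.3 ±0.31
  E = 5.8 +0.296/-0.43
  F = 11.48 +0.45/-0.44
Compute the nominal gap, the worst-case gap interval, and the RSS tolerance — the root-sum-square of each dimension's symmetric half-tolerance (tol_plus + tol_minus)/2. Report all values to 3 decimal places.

Stack each dimension's contribution:
  +A: nom +19.800 → Σnom=19.800; wc +0.380/-0.380 → slack +0.380/-0.380; half-tol=0.380, Σhalf²=0.144400
  +B: nom +13.300 → Σnom=33.100; wc +0.309/-0.309 → slack +0.689/-0.689; half-tol=0.309, Σhalf²=0.239881
  +C: nom +5.870 → Σnom=38.970; wc +0.130/-0.080 → slack +0.819/-0.769; half-tol=0.105, Σhalf²=0.250906
  -D: nom -31.300 → Σnom=7.670; wc +0.310/-0.310 → slack +1.129/-1.079; half-tol=0.310, Σhalf²=0.347006
  +E: nom +5.800 → Σnom=13.470; wc +0.296/-0.430 → slack +1.425/-1.509; half-tol=0.363, Σhalf²=0.478775
  -F: nom -11.480 → Σnom=1.990; wc +0.440/-0.450 → slack +1.865/-1.959; half-tol=0.445, Σhalf²=0.676800
Nominal = 1.990. Worst-case = [1.990 - 1.959, 1.990 + 1.865] = [0.031, 3.855]. RSS = √0.676800 = 0.823.

nominal=1.990 wc=[0.031,3.855] rss=0.823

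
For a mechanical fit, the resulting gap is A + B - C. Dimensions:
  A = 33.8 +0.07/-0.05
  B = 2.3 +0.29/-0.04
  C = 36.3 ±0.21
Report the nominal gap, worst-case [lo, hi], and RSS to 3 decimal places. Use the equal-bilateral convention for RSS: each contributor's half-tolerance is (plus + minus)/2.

Stack each dimension's contribution:
  +A: nom +33.800 → Σnom=33.800; wc +0.070/-0.050 → slack +0.070/-0.050; half-tol=0.060, Σhalf²=0.003600
  +B: nom +2.300 → Σnom=36.100; wc +0.290/-0.040 → slack +0.360/-0.090; half-tol=0.165, Σhalf²=0.030825
  -C: nom -36.300 → Σnom=-0.200; wc +0.210/-0.210 → slack +0.570/-0.300; half-tol=0.210, Σhalf²=0.074925
Nominal = -0.200. Worst-case = [-0.200 - 0.300, -0.200 + 0.570] = [-0.500, 0.370]. RSS = √0.074925 = 0.274.

nominal=-0.200 wc=[-0.500,0.370] rss=0.274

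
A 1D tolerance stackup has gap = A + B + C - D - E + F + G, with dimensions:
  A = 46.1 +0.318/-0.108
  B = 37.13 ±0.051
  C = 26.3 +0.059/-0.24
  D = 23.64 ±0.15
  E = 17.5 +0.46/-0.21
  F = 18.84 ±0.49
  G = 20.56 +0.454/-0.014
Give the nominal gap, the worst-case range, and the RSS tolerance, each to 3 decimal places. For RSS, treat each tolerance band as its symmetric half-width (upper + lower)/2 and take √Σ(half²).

Stack each dimension's contribution:
  +A: nom +46.100 → Σnom=46.100; wc +0.318/-0.108 → slack +0.318/-0.108; half-tol=0.213, Σhalf²=0.045369
  +B: nom +37.130 → Σnom=83.230; wc +0.051/-0.051 → slack +0.369/-0.159; half-tol=0.051, Σhalf²=0.047970
  +C: nom +26.300 → Σnom=109.530; wc +0.059/-0.240 → slack +0.428/-0.399; half-tol=0.149, Σhalf²=0.070320
  -D: nom -23.640 → Σnom=85.890; wc +0.150/-0.150 → slack +0.578/-0.549; half-tol=0.150, Σhalf²=0.092820
  -E: nom -17.500 → Σnom=68.390; wc +0.210/-0.460 → slack +0.788/-1.009; half-tol=0.335, Σhalf²=0.205045
  +F: nom +18.840 → Σnom=87.230; wc +0.490/-0.490 → slack +1.278/-1.499; half-tol=0.490, Σhalf²=0.445145
  +G: nom +20.560 → Σnom=107.790; wc +0.454/-0.014 → slack +1.732/-1.513; half-tol=0.234, Σhalf²=0.499901
Nominal = 107.790. Worst-case = [107.790 - 1.513, 107.790 + 1.732] = [106.277, 109.522]. RSS = √0.499901 = 0.707.

nominal=107.790 wc=[106.277,109.522] rss=0.707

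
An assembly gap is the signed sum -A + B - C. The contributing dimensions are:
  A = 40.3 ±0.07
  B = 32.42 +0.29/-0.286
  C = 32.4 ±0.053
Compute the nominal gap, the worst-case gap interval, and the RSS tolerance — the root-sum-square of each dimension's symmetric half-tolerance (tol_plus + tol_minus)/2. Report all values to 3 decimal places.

nominal=-40.280 wc=[-40.689,-39.867] rss=0.301

Stack each dimension's contribution:
  -A: nom -40.300 → Σnom=-40.300; wc +0.070/-0.070 → slack +0.070/-0.070; half-tol=0.070, Σhalf²=0.004900
  +B: nom +32.420 → Σnom=-7.880; wc +0.290/-0.286 → slack +0.360/-0.356; half-tol=0.288, Σhalf²=0.087844
  -C: nom -32.400 → Σnom=-40.280; wc +0.053/-0.053 → slack +0.413/-0.409; half-tol=0.053, Σhalf²=0.090653
Nominal = -40.280. Worst-case = [-40.280 - 0.409, -40.280 + 0.413] = [-40.689, -39.867]. RSS = √0.090653 = 0.301.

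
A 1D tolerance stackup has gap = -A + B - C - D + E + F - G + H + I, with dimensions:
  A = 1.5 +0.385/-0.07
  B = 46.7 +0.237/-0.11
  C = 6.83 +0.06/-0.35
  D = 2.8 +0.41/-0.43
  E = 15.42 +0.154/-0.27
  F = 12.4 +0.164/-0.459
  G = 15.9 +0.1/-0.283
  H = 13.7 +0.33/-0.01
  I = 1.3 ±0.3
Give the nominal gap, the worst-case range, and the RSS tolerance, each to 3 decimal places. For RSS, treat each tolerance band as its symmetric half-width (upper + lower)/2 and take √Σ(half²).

nominal=62.490 wc=[60.386,64.808] rss=0.773

Stack each dimension's contribution:
  -A: nom -1.500 → Σnom=-1.500; wc +0.070/-0.385 → slack +0.070/-0.385; half-tol=0.228, Σhalf²=0.051756
  +B: nom +46.700 → Σnom=45.200; wc +0.237/-0.110 → slack +0.307/-0.495; half-tol=0.173, Σhalf²=0.081859
  -C: nom -6.830 → Σnom=38.370; wc +0.350/-0.060 → slack +0.657/-0.555; half-tol=0.205, Σhalf²=0.123883
  -D: nom -2.800 → Σnom=35.570; wc +0.430/-0.410 → slack +1.087/-0.965; half-tol=0.420, Σhalf²=0.300283
  +E: nom +15.420 → Σnom=50.990; wc +0.154/-0.270 → slack +1.241/-1.235; half-tol=0.212, Σhalf²=0.345228
  +F: nom +12.400 → Σnom=63.390; wc +0.164/-0.459 → slack +1.405/-1.694; half-tol=0.311, Σhalf²=0.442260
  -G: nom -15.900 → Σnom=47.490; wc +0.283/-0.100 → slack +1.688/-1.794; half-tol=0.192, Σhalf²=0.478932
  +H: nom +13.700 → Σnom=61.190; wc +0.330/-0.010 → slack +2.018/-1.804; half-tol=0.170, Σhalf²=0.507832
  +I: nom +1.300 → Σnom=62.490; wc +0.300/-0.300 → slack +2.318/-2.104; half-tol=0.300, Σhalf²=0.597832
Nominal = 62.490. Worst-case = [62.490 - 2.104, 62.490 + 2.318] = [60.386, 64.808]. RSS = √0.597832 = 0.773.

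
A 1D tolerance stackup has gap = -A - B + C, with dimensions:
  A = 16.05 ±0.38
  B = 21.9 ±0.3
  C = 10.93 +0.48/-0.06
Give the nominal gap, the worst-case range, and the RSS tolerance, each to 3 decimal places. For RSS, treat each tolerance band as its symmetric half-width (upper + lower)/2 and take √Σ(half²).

nominal=-27.020 wc=[-27.760,-25.860] rss=0.554

Stack each dimension's contribution:
  -A: nom -16.050 → Σnom=-16.050; wc +0.380/-0.380 → slack +0.380/-0.380; half-tol=0.380, Σhalf²=0.144400
  -B: nom -21.900 → Σnom=-37.950; wc +0.300/-0.300 → slack +0.680/-0.680; half-tol=0.300, Σhalf²=0.234400
  +C: nom +10.930 → Σnom=-27.020; wc +0.480/-0.060 → slack +1.160/-0.740; half-tol=0.270, Σhalf²=0.307300
Nominal = -27.020. Worst-case = [-27.020 - 0.740, -27.020 + 1.160] = [-27.760, -25.860]. RSS = √0.307300 = 0.554.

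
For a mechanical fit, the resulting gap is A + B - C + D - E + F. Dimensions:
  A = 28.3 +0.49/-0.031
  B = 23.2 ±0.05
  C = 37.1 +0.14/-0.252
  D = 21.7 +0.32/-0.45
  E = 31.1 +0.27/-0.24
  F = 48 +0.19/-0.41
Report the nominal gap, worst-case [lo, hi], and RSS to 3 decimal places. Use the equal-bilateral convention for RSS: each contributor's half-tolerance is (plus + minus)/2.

Stack each dimension's contribution:
  +A: nom +28.300 → Σnom=28.300; wc +0.490/-0.031 → slack +0.490/-0.031; half-tol=0.261, Σhalf²=0.067860
  +B: nom +23.200 → Σnom=51.500; wc +0.050/-0.050 → slack +0.540/-0.081; half-tol=0.050, Σhalf²=0.070360
  -C: nom -37.100 → Σnom=14.400; wc +0.252/-0.140 → slack +0.792/-0.221; half-tol=0.196, Σhalf²=0.108776
  +D: nom +21.700 → Σnom=36.100; wc +0.320/-0.450 → slack +1.112/-0.671; half-tol=0.385, Σhalf²=0.257001
  -E: nom -31.100 → Σnom=5.000; wc +0.240/-0.270 → slack +1.352/-0.941; half-tol=0.255, Σhalf²=0.322026
  +F: nom +48.000 → Σnom=53.000; wc +0.190/-0.410 → slack +1.542/-1.351; half-tol=0.300, Σhalf²=0.412026
Nominal = 53.000. Worst-case = [53.000 - 1.351, 53.000 + 1.542] = [51.649, 54.542]. RSS = √0.412026 = 0.642.

nominal=53.000 wc=[51.649,54.542] rss=0.642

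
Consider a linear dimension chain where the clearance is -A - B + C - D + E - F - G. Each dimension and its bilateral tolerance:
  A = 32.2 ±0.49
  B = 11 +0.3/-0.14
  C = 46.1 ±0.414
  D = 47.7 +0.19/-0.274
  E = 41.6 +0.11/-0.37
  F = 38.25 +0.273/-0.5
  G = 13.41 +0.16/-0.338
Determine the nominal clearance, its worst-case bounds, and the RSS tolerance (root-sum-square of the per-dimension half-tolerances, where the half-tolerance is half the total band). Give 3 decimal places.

Stack each dimension's contribution:
  -A: nom -32.200 → Σnom=-32.200; wc +0.490/-0.490 → slack +0.490/-0.490; half-tol=0.490, Σhalf²=0.240100
  -B: nom -11.000 → Σnom=-43.200; wc +0.140/-0.300 → slack +0.630/-0.790; half-tol=0.220, Σhalf²=0.288500
  +C: nom +46.100 → Σnom=2.900; wc +0.414/-0.414 → slack +1.044/-1.204; half-tol=0.414, Σhalf²=0.459896
  -D: nom -47.700 → Σnom=-44.800; wc +0.274/-0.190 → slack +1.318/-1.394; half-tol=0.232, Σhalf²=0.513720
  +E: nom +41.600 → Σnom=-3.200; wc +0.110/-0.370 → slack +1.428/-1.764; half-tol=0.240, Σhalf²=0.571320
  -F: nom -38.250 → Σnom=-41.450; wc +0.500/-0.273 → slack +1.928/-2.037; half-tol=0.387, Σhalf²=0.720702
  -G: nom -13.410 → Σnom=-54.860; wc +0.338/-0.160 → slack +2.266/-2.197; half-tol=0.249, Σhalf²=0.782703
Nominal = -54.860. Worst-case = [-54.860 - 2.197, -54.860 + 2.266] = [-57.057, -52.594]. RSS = √0.782703 = 0.885.

nominal=-54.860 wc=[-57.057,-52.594] rss=0.885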